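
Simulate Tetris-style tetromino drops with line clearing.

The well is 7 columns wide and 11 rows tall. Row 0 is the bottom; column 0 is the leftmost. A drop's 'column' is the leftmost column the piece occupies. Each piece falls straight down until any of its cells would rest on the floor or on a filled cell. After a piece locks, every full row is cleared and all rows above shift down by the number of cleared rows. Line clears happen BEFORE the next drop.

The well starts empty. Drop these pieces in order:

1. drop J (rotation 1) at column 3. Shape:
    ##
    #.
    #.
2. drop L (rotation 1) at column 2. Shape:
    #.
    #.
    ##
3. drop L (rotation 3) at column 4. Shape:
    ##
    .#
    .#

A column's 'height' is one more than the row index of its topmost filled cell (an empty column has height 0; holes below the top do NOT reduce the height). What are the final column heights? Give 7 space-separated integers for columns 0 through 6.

Answer: 0 0 6 4 4 4 0

Derivation:
Drop 1: J rot1 at col 3 lands with bottom-row=0; cleared 0 line(s) (total 0); column heights now [0 0 0 3 3 0 0], max=3
Drop 2: L rot1 at col 2 lands with bottom-row=3; cleared 0 line(s) (total 0); column heights now [0 0 6 4 3 0 0], max=6
Drop 3: L rot3 at col 4 lands with bottom-row=1; cleared 0 line(s) (total 0); column heights now [0 0 6 4 4 4 0], max=6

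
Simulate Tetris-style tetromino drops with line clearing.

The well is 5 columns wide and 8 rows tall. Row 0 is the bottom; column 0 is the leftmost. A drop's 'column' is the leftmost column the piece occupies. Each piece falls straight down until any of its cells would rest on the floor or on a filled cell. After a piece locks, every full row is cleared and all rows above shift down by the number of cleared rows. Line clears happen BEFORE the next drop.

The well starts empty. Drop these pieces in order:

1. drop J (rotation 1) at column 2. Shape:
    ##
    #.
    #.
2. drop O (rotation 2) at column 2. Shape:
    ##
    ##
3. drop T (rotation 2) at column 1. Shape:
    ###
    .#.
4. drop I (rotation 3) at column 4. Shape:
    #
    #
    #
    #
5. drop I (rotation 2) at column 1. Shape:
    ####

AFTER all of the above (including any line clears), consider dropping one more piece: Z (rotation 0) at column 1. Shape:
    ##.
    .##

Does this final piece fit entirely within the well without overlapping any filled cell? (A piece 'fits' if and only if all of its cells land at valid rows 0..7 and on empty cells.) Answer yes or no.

Answer: no

Derivation:
Drop 1: J rot1 at col 2 lands with bottom-row=0; cleared 0 line(s) (total 0); column heights now [0 0 3 3 0], max=3
Drop 2: O rot2 at col 2 lands with bottom-row=3; cleared 0 line(s) (total 0); column heights now [0 0 5 5 0], max=5
Drop 3: T rot2 at col 1 lands with bottom-row=5; cleared 0 line(s) (total 0); column heights now [0 7 7 7 0], max=7
Drop 4: I rot3 at col 4 lands with bottom-row=0; cleared 0 line(s) (total 0); column heights now [0 7 7 7 4], max=7
Drop 5: I rot2 at col 1 lands with bottom-row=7; cleared 0 line(s) (total 0); column heights now [0 8 8 8 8], max=8
Test piece Z rot0 at col 1 (width 3): heights before test = [0 8 8 8 8]; fits = False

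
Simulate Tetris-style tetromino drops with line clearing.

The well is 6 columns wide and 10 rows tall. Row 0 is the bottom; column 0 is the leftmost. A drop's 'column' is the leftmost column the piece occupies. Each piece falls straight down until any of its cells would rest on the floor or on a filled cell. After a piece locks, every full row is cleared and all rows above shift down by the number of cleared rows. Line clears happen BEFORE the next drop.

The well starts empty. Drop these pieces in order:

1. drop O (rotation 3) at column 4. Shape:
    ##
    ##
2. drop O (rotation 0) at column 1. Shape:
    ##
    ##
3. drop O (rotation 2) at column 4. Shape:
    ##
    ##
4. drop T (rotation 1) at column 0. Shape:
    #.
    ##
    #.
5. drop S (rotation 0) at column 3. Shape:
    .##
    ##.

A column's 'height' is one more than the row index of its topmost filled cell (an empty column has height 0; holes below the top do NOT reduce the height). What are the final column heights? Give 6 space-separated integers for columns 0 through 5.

Drop 1: O rot3 at col 4 lands with bottom-row=0; cleared 0 line(s) (total 0); column heights now [0 0 0 0 2 2], max=2
Drop 2: O rot0 at col 1 lands with bottom-row=0; cleared 0 line(s) (total 0); column heights now [0 2 2 0 2 2], max=2
Drop 3: O rot2 at col 4 lands with bottom-row=2; cleared 0 line(s) (total 0); column heights now [0 2 2 0 4 4], max=4
Drop 4: T rot1 at col 0 lands with bottom-row=1; cleared 0 line(s) (total 0); column heights now [4 3 2 0 4 4], max=4
Drop 5: S rot0 at col 3 lands with bottom-row=4; cleared 0 line(s) (total 0); column heights now [4 3 2 5 6 6], max=6

Answer: 4 3 2 5 6 6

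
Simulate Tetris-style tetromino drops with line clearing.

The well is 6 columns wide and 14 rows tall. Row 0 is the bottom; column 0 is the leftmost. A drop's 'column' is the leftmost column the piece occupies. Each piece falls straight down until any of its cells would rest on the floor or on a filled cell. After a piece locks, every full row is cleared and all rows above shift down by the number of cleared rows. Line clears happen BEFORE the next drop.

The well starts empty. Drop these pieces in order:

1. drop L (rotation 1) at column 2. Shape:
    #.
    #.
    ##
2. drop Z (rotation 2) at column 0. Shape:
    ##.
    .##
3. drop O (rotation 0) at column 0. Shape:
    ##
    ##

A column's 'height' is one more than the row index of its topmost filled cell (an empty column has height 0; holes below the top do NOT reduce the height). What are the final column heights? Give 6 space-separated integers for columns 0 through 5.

Drop 1: L rot1 at col 2 lands with bottom-row=0; cleared 0 line(s) (total 0); column heights now [0 0 3 1 0 0], max=3
Drop 2: Z rot2 at col 0 lands with bottom-row=3; cleared 0 line(s) (total 0); column heights now [5 5 4 1 0 0], max=5
Drop 3: O rot0 at col 0 lands with bottom-row=5; cleared 0 line(s) (total 0); column heights now [7 7 4 1 0 0], max=7

Answer: 7 7 4 1 0 0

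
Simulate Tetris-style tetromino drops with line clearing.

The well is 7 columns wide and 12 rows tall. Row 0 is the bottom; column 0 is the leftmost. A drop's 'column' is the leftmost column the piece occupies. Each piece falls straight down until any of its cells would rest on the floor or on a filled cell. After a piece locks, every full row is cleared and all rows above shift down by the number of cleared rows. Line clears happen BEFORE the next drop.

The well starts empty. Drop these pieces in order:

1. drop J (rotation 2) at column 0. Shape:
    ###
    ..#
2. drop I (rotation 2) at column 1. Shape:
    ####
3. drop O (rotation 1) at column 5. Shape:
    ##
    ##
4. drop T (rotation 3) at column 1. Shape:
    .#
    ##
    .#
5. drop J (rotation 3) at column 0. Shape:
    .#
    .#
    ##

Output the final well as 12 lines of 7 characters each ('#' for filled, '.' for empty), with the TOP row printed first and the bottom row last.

Drop 1: J rot2 at col 0 lands with bottom-row=0; cleared 0 line(s) (total 0); column heights now [2 2 2 0 0 0 0], max=2
Drop 2: I rot2 at col 1 lands with bottom-row=2; cleared 0 line(s) (total 0); column heights now [2 3 3 3 3 0 0], max=3
Drop 3: O rot1 at col 5 lands with bottom-row=0; cleared 0 line(s) (total 0); column heights now [2 3 3 3 3 2 2], max=3
Drop 4: T rot3 at col 1 lands with bottom-row=3; cleared 0 line(s) (total 0); column heights now [2 5 6 3 3 2 2], max=6
Drop 5: J rot3 at col 0 lands with bottom-row=5; cleared 0 line(s) (total 0); column heights now [6 8 6 3 3 2 2], max=8

Answer: .......
.......
.......
.......
.#.....
.#.....
###....
.##....
..#....
.####..
###..##
..#..##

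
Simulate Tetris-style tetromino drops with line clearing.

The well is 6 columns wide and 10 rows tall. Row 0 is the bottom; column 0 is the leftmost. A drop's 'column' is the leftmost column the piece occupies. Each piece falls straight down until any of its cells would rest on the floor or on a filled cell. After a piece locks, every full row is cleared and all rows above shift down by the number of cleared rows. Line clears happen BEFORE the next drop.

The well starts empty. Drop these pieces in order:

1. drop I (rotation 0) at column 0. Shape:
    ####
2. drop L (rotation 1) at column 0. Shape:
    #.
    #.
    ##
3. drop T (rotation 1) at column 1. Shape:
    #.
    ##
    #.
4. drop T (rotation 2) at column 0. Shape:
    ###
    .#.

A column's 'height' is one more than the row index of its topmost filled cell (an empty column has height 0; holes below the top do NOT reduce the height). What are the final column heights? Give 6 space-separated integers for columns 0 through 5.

Drop 1: I rot0 at col 0 lands with bottom-row=0; cleared 0 line(s) (total 0); column heights now [1 1 1 1 0 0], max=1
Drop 2: L rot1 at col 0 lands with bottom-row=1; cleared 0 line(s) (total 0); column heights now [4 2 1 1 0 0], max=4
Drop 3: T rot1 at col 1 lands with bottom-row=2; cleared 0 line(s) (total 0); column heights now [4 5 4 1 0 0], max=5
Drop 4: T rot2 at col 0 lands with bottom-row=5; cleared 0 line(s) (total 0); column heights now [7 7 7 1 0 0], max=7

Answer: 7 7 7 1 0 0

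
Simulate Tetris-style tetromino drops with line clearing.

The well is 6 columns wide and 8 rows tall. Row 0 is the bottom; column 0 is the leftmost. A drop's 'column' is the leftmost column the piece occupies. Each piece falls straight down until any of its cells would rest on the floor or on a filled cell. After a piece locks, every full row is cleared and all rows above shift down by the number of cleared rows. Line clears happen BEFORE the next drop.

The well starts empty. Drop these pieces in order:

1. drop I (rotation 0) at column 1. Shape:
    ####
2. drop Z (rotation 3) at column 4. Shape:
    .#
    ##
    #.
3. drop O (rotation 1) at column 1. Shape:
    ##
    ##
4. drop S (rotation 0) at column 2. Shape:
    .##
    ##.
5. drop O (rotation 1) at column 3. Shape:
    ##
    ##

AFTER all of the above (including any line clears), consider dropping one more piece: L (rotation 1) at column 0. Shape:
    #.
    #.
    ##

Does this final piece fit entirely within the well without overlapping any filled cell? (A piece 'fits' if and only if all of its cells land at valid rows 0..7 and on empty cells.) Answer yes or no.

Answer: yes

Derivation:
Drop 1: I rot0 at col 1 lands with bottom-row=0; cleared 0 line(s) (total 0); column heights now [0 1 1 1 1 0], max=1
Drop 2: Z rot3 at col 4 lands with bottom-row=1; cleared 0 line(s) (total 0); column heights now [0 1 1 1 3 4], max=4
Drop 3: O rot1 at col 1 lands with bottom-row=1; cleared 0 line(s) (total 0); column heights now [0 3 3 1 3 4], max=4
Drop 4: S rot0 at col 2 lands with bottom-row=3; cleared 0 line(s) (total 0); column heights now [0 3 4 5 5 4], max=5
Drop 5: O rot1 at col 3 lands with bottom-row=5; cleared 0 line(s) (total 0); column heights now [0 3 4 7 7 4], max=7
Test piece L rot1 at col 0 (width 2): heights before test = [0 3 4 7 7 4]; fits = True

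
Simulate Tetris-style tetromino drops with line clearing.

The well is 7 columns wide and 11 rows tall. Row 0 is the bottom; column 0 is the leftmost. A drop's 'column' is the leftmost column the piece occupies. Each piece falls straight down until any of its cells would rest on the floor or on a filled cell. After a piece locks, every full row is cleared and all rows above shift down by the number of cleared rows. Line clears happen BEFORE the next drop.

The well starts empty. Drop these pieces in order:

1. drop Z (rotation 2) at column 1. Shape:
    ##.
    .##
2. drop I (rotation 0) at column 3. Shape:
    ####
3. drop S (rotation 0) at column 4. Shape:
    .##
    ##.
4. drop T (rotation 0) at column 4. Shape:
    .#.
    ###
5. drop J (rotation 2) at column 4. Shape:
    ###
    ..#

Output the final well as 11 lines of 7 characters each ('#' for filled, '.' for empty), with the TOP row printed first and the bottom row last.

Answer: .......
.......
.......
.......
....###
.....##
....###
.....##
....##.
.######
..##...

Derivation:
Drop 1: Z rot2 at col 1 lands with bottom-row=0; cleared 0 line(s) (total 0); column heights now [0 2 2 1 0 0 0], max=2
Drop 2: I rot0 at col 3 lands with bottom-row=1; cleared 0 line(s) (total 0); column heights now [0 2 2 2 2 2 2], max=2
Drop 3: S rot0 at col 4 lands with bottom-row=2; cleared 0 line(s) (total 0); column heights now [0 2 2 2 3 4 4], max=4
Drop 4: T rot0 at col 4 lands with bottom-row=4; cleared 0 line(s) (total 0); column heights now [0 2 2 2 5 6 5], max=6
Drop 5: J rot2 at col 4 lands with bottom-row=5; cleared 0 line(s) (total 0); column heights now [0 2 2 2 7 7 7], max=7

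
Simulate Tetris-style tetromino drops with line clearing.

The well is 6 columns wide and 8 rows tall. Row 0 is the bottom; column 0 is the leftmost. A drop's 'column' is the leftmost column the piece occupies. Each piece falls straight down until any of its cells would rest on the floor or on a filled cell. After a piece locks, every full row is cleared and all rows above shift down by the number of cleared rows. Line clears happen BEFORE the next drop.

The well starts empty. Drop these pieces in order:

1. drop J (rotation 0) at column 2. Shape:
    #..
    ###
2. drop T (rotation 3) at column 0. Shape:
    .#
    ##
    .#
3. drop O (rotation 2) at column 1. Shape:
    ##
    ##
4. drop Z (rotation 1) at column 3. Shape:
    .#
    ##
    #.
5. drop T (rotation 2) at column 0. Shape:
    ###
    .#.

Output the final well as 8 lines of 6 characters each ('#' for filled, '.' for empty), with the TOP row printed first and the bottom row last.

Drop 1: J rot0 at col 2 lands with bottom-row=0; cleared 0 line(s) (total 0); column heights now [0 0 2 1 1 0], max=2
Drop 2: T rot3 at col 0 lands with bottom-row=0; cleared 0 line(s) (total 0); column heights now [2 3 2 1 1 0], max=3
Drop 3: O rot2 at col 1 lands with bottom-row=3; cleared 0 line(s) (total 0); column heights now [2 5 5 1 1 0], max=5
Drop 4: Z rot1 at col 3 lands with bottom-row=1; cleared 0 line(s) (total 0); column heights now [2 5 5 3 4 0], max=5
Drop 5: T rot2 at col 0 lands with bottom-row=5; cleared 0 line(s) (total 0); column heights now [7 7 7 3 4 0], max=7

Answer: ......
###...
.#....
.##...
.##.#.
.#.##.
####..
.####.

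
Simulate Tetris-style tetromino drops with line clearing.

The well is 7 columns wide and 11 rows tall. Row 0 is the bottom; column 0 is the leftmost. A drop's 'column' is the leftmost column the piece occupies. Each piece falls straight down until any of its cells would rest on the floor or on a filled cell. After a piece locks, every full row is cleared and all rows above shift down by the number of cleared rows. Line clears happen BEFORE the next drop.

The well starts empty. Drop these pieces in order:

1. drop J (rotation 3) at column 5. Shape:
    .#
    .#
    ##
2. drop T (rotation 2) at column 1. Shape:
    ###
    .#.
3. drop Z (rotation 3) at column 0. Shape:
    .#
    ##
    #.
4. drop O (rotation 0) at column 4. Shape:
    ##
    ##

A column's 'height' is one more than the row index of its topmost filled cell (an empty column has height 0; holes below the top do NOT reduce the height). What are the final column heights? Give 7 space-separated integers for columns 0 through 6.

Drop 1: J rot3 at col 5 lands with bottom-row=0; cleared 0 line(s) (total 0); column heights now [0 0 0 0 0 1 3], max=3
Drop 2: T rot2 at col 1 lands with bottom-row=0; cleared 0 line(s) (total 0); column heights now [0 2 2 2 0 1 3], max=3
Drop 3: Z rot3 at col 0 lands with bottom-row=1; cleared 0 line(s) (total 0); column heights now [3 4 2 2 0 1 3], max=4
Drop 4: O rot0 at col 4 lands with bottom-row=1; cleared 1 line(s) (total 1); column heights now [2 3 1 0 2 2 2], max=3

Answer: 2 3 1 0 2 2 2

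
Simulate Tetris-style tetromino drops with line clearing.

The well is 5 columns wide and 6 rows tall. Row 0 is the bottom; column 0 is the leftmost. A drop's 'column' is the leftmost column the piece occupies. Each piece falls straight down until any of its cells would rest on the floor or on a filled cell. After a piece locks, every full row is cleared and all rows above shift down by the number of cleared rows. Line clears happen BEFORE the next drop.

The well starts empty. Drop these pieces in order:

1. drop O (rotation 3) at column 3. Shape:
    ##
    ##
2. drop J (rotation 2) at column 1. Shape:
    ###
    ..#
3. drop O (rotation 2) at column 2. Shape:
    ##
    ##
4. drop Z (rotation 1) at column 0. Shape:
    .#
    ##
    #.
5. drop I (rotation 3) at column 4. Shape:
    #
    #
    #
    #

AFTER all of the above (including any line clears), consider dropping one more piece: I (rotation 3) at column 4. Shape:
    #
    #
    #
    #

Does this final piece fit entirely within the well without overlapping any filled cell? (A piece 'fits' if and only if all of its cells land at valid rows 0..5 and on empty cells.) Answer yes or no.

Answer: no

Derivation:
Drop 1: O rot3 at col 3 lands with bottom-row=0; cleared 0 line(s) (total 0); column heights now [0 0 0 2 2], max=2
Drop 2: J rot2 at col 1 lands with bottom-row=2; cleared 0 line(s) (total 0); column heights now [0 4 4 4 2], max=4
Drop 3: O rot2 at col 2 lands with bottom-row=4; cleared 0 line(s) (total 0); column heights now [0 4 6 6 2], max=6
Drop 4: Z rot1 at col 0 lands with bottom-row=3; cleared 0 line(s) (total 0); column heights now [5 6 6 6 2], max=6
Drop 5: I rot3 at col 4 lands with bottom-row=2; cleared 2 line(s) (total 2); column heights now [0 4 4 4 4], max=4
Test piece I rot3 at col 4 (width 1): heights before test = [0 4 4 4 4]; fits = False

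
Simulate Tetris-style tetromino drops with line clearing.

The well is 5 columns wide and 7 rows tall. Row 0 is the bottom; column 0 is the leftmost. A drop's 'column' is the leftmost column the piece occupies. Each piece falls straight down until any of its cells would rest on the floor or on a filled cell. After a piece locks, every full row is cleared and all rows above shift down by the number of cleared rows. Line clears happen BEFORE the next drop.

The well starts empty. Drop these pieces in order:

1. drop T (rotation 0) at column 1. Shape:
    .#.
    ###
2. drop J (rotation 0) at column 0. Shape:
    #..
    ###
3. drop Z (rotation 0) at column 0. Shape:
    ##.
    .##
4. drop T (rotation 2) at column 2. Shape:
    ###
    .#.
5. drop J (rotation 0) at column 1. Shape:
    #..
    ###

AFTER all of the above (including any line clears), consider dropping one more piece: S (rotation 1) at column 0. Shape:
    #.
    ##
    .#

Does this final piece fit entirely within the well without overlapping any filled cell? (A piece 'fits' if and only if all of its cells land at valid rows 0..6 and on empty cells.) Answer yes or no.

Drop 1: T rot0 at col 1 lands with bottom-row=0; cleared 0 line(s) (total 0); column heights now [0 1 2 1 0], max=2
Drop 2: J rot0 at col 0 lands with bottom-row=2; cleared 0 line(s) (total 0); column heights now [4 3 3 1 0], max=4
Drop 3: Z rot0 at col 0 lands with bottom-row=3; cleared 0 line(s) (total 0); column heights now [5 5 4 1 0], max=5
Drop 4: T rot2 at col 2 lands with bottom-row=3; cleared 1 line(s) (total 1); column heights now [4 4 4 4 0], max=4
Drop 5: J rot0 at col 1 lands with bottom-row=4; cleared 0 line(s) (total 1); column heights now [4 6 5 5 0], max=6
Test piece S rot1 at col 0 (width 2): heights before test = [4 6 5 5 0]; fits = False

Answer: no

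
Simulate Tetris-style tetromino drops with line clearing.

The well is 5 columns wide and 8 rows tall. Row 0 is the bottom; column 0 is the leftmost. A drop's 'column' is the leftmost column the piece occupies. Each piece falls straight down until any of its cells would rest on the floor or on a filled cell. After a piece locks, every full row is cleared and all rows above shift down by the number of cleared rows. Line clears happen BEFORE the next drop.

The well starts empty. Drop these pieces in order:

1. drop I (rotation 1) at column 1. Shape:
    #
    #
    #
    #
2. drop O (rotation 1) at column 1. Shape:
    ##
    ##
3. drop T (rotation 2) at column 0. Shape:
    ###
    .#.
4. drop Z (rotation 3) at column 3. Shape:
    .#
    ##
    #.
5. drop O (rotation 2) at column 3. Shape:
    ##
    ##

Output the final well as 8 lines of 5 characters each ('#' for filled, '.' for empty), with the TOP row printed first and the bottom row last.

Drop 1: I rot1 at col 1 lands with bottom-row=0; cleared 0 line(s) (total 0); column heights now [0 4 0 0 0], max=4
Drop 2: O rot1 at col 1 lands with bottom-row=4; cleared 0 line(s) (total 0); column heights now [0 6 6 0 0], max=6
Drop 3: T rot2 at col 0 lands with bottom-row=6; cleared 0 line(s) (total 0); column heights now [8 8 8 0 0], max=8
Drop 4: Z rot3 at col 3 lands with bottom-row=0; cleared 0 line(s) (total 0); column heights now [8 8 8 2 3], max=8
Drop 5: O rot2 at col 3 lands with bottom-row=3; cleared 0 line(s) (total 0); column heights now [8 8 8 5 5], max=8

Answer: ###..
.#...
.##..
.####
.#.##
.#..#
.#.##
.#.#.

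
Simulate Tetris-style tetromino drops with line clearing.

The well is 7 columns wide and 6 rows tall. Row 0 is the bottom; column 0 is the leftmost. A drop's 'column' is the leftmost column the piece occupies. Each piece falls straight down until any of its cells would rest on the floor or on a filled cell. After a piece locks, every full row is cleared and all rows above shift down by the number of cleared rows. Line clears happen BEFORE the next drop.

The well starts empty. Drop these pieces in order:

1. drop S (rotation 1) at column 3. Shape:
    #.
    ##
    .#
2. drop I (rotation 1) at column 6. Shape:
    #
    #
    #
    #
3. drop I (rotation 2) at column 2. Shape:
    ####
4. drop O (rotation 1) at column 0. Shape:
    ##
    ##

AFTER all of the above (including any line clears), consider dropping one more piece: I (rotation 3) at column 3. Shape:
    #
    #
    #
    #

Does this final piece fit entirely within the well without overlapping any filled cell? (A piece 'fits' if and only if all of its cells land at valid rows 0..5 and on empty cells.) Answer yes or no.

Drop 1: S rot1 at col 3 lands with bottom-row=0; cleared 0 line(s) (total 0); column heights now [0 0 0 3 2 0 0], max=3
Drop 2: I rot1 at col 6 lands with bottom-row=0; cleared 0 line(s) (total 0); column heights now [0 0 0 3 2 0 4], max=4
Drop 3: I rot2 at col 2 lands with bottom-row=3; cleared 0 line(s) (total 0); column heights now [0 0 4 4 4 4 4], max=4
Drop 4: O rot1 at col 0 lands with bottom-row=0; cleared 0 line(s) (total 0); column heights now [2 2 4 4 4 4 4], max=4
Test piece I rot3 at col 3 (width 1): heights before test = [2 2 4 4 4 4 4]; fits = False

Answer: no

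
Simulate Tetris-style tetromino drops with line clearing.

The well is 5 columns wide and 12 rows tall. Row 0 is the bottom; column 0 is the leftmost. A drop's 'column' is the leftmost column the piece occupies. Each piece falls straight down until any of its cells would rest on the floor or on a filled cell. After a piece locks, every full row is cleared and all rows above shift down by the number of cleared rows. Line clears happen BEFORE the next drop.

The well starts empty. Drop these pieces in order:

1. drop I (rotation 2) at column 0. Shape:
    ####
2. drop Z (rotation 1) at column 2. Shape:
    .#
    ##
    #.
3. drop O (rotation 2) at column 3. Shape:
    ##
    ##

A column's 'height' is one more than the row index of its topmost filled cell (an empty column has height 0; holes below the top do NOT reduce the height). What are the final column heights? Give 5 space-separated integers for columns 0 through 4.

Answer: 1 1 3 6 6

Derivation:
Drop 1: I rot2 at col 0 lands with bottom-row=0; cleared 0 line(s) (total 0); column heights now [1 1 1 1 0], max=1
Drop 2: Z rot1 at col 2 lands with bottom-row=1; cleared 0 line(s) (total 0); column heights now [1 1 3 4 0], max=4
Drop 3: O rot2 at col 3 lands with bottom-row=4; cleared 0 line(s) (total 0); column heights now [1 1 3 6 6], max=6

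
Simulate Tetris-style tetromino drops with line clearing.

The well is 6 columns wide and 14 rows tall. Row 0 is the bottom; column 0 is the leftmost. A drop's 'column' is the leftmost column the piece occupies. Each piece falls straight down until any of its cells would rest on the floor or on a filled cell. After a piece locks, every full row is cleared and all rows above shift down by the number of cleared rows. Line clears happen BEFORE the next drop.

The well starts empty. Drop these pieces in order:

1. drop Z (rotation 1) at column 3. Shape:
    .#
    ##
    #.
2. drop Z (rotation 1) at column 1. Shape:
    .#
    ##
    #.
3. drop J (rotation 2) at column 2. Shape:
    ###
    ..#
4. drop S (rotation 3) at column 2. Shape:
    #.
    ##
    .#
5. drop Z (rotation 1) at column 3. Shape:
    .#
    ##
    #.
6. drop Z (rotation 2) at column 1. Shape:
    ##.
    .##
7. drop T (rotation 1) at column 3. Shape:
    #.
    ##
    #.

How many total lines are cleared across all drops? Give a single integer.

Drop 1: Z rot1 at col 3 lands with bottom-row=0; cleared 0 line(s) (total 0); column heights now [0 0 0 2 3 0], max=3
Drop 2: Z rot1 at col 1 lands with bottom-row=0; cleared 0 line(s) (total 0); column heights now [0 2 3 2 3 0], max=3
Drop 3: J rot2 at col 2 lands with bottom-row=3; cleared 0 line(s) (total 0); column heights now [0 2 5 5 5 0], max=5
Drop 4: S rot3 at col 2 lands with bottom-row=5; cleared 0 line(s) (total 0); column heights now [0 2 8 7 5 0], max=8
Drop 5: Z rot1 at col 3 lands with bottom-row=7; cleared 0 line(s) (total 0); column heights now [0 2 8 9 10 0], max=10
Drop 6: Z rot2 at col 1 lands with bottom-row=9; cleared 0 line(s) (total 0); column heights now [0 11 11 10 10 0], max=11
Drop 7: T rot1 at col 3 lands with bottom-row=10; cleared 0 line(s) (total 0); column heights now [0 11 11 13 12 0], max=13

Answer: 0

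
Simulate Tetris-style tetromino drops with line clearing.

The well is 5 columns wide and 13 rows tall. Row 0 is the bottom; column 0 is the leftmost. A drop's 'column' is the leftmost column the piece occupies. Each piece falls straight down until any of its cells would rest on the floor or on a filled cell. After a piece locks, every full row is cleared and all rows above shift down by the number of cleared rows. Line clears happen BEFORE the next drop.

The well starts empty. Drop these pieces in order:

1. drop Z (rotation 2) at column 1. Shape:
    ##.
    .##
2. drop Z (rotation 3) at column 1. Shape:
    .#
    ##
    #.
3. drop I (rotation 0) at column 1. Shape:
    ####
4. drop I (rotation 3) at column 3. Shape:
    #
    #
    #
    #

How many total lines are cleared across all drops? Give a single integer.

Drop 1: Z rot2 at col 1 lands with bottom-row=0; cleared 0 line(s) (total 0); column heights now [0 2 2 1 0], max=2
Drop 2: Z rot3 at col 1 lands with bottom-row=2; cleared 0 line(s) (total 0); column heights now [0 4 5 1 0], max=5
Drop 3: I rot0 at col 1 lands with bottom-row=5; cleared 0 line(s) (total 0); column heights now [0 6 6 6 6], max=6
Drop 4: I rot3 at col 3 lands with bottom-row=6; cleared 0 line(s) (total 0); column heights now [0 6 6 10 6], max=10

Answer: 0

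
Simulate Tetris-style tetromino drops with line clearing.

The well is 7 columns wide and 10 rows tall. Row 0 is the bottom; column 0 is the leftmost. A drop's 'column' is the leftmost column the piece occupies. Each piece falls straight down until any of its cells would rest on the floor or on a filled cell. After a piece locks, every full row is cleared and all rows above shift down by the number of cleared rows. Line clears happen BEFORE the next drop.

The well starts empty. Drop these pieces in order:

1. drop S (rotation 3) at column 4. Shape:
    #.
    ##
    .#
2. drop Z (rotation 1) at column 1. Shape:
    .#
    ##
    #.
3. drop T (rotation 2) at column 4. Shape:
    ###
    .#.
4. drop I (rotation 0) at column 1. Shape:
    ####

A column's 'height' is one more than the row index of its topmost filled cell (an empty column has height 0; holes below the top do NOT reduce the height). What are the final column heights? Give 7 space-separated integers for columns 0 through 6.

Answer: 0 5 5 5 5 4 4

Derivation:
Drop 1: S rot3 at col 4 lands with bottom-row=0; cleared 0 line(s) (total 0); column heights now [0 0 0 0 3 2 0], max=3
Drop 2: Z rot1 at col 1 lands with bottom-row=0; cleared 0 line(s) (total 0); column heights now [0 2 3 0 3 2 0], max=3
Drop 3: T rot2 at col 4 lands with bottom-row=2; cleared 0 line(s) (total 0); column heights now [0 2 3 0 4 4 4], max=4
Drop 4: I rot0 at col 1 lands with bottom-row=4; cleared 0 line(s) (total 0); column heights now [0 5 5 5 5 4 4], max=5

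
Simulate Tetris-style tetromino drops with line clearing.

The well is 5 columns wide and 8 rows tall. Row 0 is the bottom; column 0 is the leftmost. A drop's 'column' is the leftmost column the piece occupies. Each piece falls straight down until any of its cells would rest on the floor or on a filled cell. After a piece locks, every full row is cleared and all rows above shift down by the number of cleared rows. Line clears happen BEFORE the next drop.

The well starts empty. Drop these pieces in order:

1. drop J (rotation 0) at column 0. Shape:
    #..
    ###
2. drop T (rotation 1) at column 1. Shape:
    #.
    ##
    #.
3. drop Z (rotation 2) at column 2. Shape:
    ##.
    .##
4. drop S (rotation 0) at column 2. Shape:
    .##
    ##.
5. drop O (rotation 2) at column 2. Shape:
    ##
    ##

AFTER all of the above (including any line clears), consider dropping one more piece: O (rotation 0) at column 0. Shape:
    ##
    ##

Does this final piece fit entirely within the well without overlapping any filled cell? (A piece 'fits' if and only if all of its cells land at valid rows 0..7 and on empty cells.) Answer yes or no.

Drop 1: J rot0 at col 0 lands with bottom-row=0; cleared 0 line(s) (total 0); column heights now [2 1 1 0 0], max=2
Drop 2: T rot1 at col 1 lands with bottom-row=1; cleared 0 line(s) (total 0); column heights now [2 4 3 0 0], max=4
Drop 3: Z rot2 at col 2 lands with bottom-row=2; cleared 0 line(s) (total 0); column heights now [2 4 4 4 3], max=4
Drop 4: S rot0 at col 2 lands with bottom-row=4; cleared 0 line(s) (total 0); column heights now [2 4 5 6 6], max=6
Drop 5: O rot2 at col 2 lands with bottom-row=6; cleared 0 line(s) (total 0); column heights now [2 4 8 8 6], max=8
Test piece O rot0 at col 0 (width 2): heights before test = [2 4 8 8 6]; fits = True

Answer: yes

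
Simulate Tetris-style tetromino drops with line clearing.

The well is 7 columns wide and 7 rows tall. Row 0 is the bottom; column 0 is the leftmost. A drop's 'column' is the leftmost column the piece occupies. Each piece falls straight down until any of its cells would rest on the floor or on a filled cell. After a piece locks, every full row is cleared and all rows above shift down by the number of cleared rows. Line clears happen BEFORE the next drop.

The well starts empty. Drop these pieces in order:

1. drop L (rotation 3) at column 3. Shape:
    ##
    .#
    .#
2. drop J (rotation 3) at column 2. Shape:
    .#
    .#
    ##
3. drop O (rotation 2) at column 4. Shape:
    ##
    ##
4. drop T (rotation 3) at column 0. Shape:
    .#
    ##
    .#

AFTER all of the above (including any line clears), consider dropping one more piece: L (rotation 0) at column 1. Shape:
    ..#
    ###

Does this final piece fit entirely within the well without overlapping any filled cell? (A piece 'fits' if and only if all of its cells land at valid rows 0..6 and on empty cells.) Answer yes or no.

Drop 1: L rot3 at col 3 lands with bottom-row=0; cleared 0 line(s) (total 0); column heights now [0 0 0 3 3 0 0], max=3
Drop 2: J rot3 at col 2 lands with bottom-row=3; cleared 0 line(s) (total 0); column heights now [0 0 4 6 3 0 0], max=6
Drop 3: O rot2 at col 4 lands with bottom-row=3; cleared 0 line(s) (total 0); column heights now [0 0 4 6 5 5 0], max=6
Drop 4: T rot3 at col 0 lands with bottom-row=0; cleared 0 line(s) (total 0); column heights now [2 3 4 6 5 5 0], max=6
Test piece L rot0 at col 1 (width 3): heights before test = [2 3 4 6 5 5 0]; fits = False

Answer: no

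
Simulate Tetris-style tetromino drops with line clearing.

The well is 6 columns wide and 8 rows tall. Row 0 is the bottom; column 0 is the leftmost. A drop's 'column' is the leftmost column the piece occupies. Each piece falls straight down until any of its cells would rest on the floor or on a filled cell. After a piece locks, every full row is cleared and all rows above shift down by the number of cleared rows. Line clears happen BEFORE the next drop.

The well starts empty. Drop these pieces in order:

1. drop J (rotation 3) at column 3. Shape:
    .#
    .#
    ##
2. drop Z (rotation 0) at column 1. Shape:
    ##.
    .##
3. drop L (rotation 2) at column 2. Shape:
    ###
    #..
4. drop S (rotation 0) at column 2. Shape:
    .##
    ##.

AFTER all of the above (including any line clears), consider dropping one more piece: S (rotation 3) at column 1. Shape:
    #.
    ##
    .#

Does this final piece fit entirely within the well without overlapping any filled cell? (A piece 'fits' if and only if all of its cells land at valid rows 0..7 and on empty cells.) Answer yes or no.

Drop 1: J rot3 at col 3 lands with bottom-row=0; cleared 0 line(s) (total 0); column heights now [0 0 0 1 3 0], max=3
Drop 2: Z rot0 at col 1 lands with bottom-row=1; cleared 0 line(s) (total 0); column heights now [0 3 3 2 3 0], max=3
Drop 3: L rot2 at col 2 lands with bottom-row=3; cleared 0 line(s) (total 0); column heights now [0 3 5 5 5 0], max=5
Drop 4: S rot0 at col 2 lands with bottom-row=5; cleared 0 line(s) (total 0); column heights now [0 3 6 7 7 0], max=7
Test piece S rot3 at col 1 (width 2): heights before test = [0 3 6 7 7 0]; fits = False

Answer: no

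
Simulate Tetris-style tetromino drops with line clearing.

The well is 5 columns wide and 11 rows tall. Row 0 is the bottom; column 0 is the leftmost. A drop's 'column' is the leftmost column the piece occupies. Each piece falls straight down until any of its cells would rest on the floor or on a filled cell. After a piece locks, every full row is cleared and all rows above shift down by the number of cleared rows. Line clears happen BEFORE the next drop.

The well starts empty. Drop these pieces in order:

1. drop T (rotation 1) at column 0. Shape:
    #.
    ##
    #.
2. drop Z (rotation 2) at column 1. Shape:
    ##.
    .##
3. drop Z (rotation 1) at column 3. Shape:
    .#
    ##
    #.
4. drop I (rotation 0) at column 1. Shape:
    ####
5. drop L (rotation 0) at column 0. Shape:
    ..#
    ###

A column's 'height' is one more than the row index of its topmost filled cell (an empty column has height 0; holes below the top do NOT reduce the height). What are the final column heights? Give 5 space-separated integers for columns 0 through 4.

Drop 1: T rot1 at col 0 lands with bottom-row=0; cleared 0 line(s) (total 0); column heights now [3 2 0 0 0], max=3
Drop 2: Z rot2 at col 1 lands with bottom-row=1; cleared 0 line(s) (total 0); column heights now [3 3 3 2 0], max=3
Drop 3: Z rot1 at col 3 lands with bottom-row=2; cleared 0 line(s) (total 0); column heights now [3 3 3 4 5], max=5
Drop 4: I rot0 at col 1 lands with bottom-row=5; cleared 0 line(s) (total 0); column heights now [3 6 6 6 6], max=6
Drop 5: L rot0 at col 0 lands with bottom-row=6; cleared 0 line(s) (total 0); column heights now [7 7 8 6 6], max=8

Answer: 7 7 8 6 6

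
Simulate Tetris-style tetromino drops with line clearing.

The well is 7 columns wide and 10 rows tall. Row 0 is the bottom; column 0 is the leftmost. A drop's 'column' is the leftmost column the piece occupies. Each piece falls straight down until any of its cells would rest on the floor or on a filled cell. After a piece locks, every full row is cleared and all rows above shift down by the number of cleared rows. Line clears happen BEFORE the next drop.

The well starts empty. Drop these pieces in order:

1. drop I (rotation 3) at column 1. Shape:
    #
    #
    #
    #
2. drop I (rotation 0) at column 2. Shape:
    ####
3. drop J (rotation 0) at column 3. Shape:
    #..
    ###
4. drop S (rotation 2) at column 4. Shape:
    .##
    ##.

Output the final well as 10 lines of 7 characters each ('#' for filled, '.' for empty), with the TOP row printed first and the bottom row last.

Drop 1: I rot3 at col 1 lands with bottom-row=0; cleared 0 line(s) (total 0); column heights now [0 4 0 0 0 0 0], max=4
Drop 2: I rot0 at col 2 lands with bottom-row=0; cleared 0 line(s) (total 0); column heights now [0 4 1 1 1 1 0], max=4
Drop 3: J rot0 at col 3 lands with bottom-row=1; cleared 0 line(s) (total 0); column heights now [0 4 1 3 2 2 0], max=4
Drop 4: S rot2 at col 4 lands with bottom-row=2; cleared 0 line(s) (total 0); column heights now [0 4 1 3 3 4 4], max=4

Answer: .......
.......
.......
.......
.......
.......
.#...##
.#.###.
.#.###.
.#####.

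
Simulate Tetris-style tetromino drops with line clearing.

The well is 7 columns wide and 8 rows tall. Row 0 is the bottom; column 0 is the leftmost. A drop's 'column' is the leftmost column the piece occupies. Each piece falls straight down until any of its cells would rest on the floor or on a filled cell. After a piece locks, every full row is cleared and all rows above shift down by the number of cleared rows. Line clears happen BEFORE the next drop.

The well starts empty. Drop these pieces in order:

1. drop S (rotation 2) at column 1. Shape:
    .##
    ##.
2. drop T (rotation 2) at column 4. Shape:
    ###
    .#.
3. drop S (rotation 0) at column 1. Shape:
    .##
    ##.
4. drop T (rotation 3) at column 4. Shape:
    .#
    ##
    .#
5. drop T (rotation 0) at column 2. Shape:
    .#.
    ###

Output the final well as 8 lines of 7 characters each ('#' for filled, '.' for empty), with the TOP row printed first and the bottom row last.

Drop 1: S rot2 at col 1 lands with bottom-row=0; cleared 0 line(s) (total 0); column heights now [0 1 2 2 0 0 0], max=2
Drop 2: T rot2 at col 4 lands with bottom-row=0; cleared 0 line(s) (total 0); column heights now [0 1 2 2 2 2 2], max=2
Drop 3: S rot0 at col 1 lands with bottom-row=2; cleared 0 line(s) (total 0); column heights now [0 3 4 4 2 2 2], max=4
Drop 4: T rot3 at col 4 lands with bottom-row=2; cleared 0 line(s) (total 0); column heights now [0 3 4 4 4 5 2], max=5
Drop 5: T rot0 at col 2 lands with bottom-row=4; cleared 0 line(s) (total 0); column heights now [0 3 5 6 5 5 2], max=6

Answer: .......
.......
...#...
..####.
..####.
.##..#.
..#####
.##..#.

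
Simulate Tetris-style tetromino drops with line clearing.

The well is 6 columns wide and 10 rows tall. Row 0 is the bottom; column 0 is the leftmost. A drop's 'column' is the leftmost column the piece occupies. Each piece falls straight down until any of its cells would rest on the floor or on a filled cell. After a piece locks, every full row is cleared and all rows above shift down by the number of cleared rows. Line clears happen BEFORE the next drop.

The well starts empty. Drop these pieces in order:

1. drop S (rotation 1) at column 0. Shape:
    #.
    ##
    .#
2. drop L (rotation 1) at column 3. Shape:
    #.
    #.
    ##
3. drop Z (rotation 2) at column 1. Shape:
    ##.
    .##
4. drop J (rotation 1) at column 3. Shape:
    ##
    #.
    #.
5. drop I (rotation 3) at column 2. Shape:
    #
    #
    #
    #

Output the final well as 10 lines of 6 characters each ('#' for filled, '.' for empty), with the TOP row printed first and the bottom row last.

Drop 1: S rot1 at col 0 lands with bottom-row=0; cleared 0 line(s) (total 0); column heights now [3 2 0 0 0 0], max=3
Drop 2: L rot1 at col 3 lands with bottom-row=0; cleared 0 line(s) (total 0); column heights now [3 2 0 3 1 0], max=3
Drop 3: Z rot2 at col 1 lands with bottom-row=3; cleared 0 line(s) (total 0); column heights now [3 5 5 4 1 0], max=5
Drop 4: J rot1 at col 3 lands with bottom-row=4; cleared 0 line(s) (total 0); column heights now [3 5 5 7 7 0], max=7
Drop 5: I rot3 at col 2 lands with bottom-row=5; cleared 0 line(s) (total 0); column heights now [3 5 9 7 7 0], max=9

Answer: ......
..#...
..#...
..###.
..##..
.###..
..##..
#..#..
##.#..
.#.##.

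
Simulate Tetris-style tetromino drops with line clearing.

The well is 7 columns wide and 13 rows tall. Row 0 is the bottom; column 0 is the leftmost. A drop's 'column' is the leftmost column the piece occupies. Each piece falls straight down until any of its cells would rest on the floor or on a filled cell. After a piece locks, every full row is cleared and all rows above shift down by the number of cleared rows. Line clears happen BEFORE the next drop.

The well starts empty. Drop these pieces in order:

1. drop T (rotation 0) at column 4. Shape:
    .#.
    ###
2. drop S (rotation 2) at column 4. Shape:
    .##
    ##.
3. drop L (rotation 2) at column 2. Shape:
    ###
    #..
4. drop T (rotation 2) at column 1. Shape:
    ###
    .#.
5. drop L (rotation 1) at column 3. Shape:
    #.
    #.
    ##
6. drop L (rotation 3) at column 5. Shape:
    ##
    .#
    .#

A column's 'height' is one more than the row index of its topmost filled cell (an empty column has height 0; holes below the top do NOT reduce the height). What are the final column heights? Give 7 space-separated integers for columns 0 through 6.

Drop 1: T rot0 at col 4 lands with bottom-row=0; cleared 0 line(s) (total 0); column heights now [0 0 0 0 1 2 1], max=2
Drop 2: S rot2 at col 4 lands with bottom-row=2; cleared 0 line(s) (total 0); column heights now [0 0 0 0 3 4 4], max=4
Drop 3: L rot2 at col 2 lands with bottom-row=2; cleared 0 line(s) (total 0); column heights now [0 0 4 4 4 4 4], max=4
Drop 4: T rot2 at col 1 lands with bottom-row=4; cleared 0 line(s) (total 0); column heights now [0 6 6 6 4 4 4], max=6
Drop 5: L rot1 at col 3 lands with bottom-row=6; cleared 0 line(s) (total 0); column heights now [0 6 6 9 7 4 4], max=9
Drop 6: L rot3 at col 5 lands with bottom-row=4; cleared 0 line(s) (total 0); column heights now [0 6 6 9 7 7 7], max=9

Answer: 0 6 6 9 7 7 7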